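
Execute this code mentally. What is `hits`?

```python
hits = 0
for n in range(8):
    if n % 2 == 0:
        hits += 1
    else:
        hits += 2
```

Let's trace through this code step by step.

Initialize: hits = 0
Entering loop: for n in range(8):

After execution: hits = 12
12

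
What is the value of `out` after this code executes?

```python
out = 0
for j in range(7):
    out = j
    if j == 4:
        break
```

Let's trace through this code step by step.

Initialize: out = 0
Entering loop: for j in range(7):

After execution: out = 4
4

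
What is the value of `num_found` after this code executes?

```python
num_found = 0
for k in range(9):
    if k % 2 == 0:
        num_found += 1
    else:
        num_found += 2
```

Let's trace through this code step by step.

Initialize: num_found = 0
Entering loop: for k in range(9):

After execution: num_found = 13
13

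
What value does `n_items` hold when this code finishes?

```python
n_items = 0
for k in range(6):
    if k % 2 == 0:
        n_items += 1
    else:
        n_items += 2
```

Let's trace through this code step by step.

Initialize: n_items = 0
Entering loop: for k in range(6):

After execution: n_items = 9
9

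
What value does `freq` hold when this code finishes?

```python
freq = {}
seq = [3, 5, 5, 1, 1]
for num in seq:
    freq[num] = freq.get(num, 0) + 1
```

Let's trace through this code step by step.

Initialize: freq = {}
Initialize: seq = [3, 5, 5, 1, 1]
Entering loop: for num in seq:

After execution: freq = {3: 1, 5: 2, 1: 2}
{3: 1, 5: 2, 1: 2}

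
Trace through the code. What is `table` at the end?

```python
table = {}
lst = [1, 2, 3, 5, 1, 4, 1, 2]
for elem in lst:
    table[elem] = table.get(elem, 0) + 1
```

Let's trace through this code step by step.

Initialize: table = {}
Initialize: lst = [1, 2, 3, 5, 1, 4, 1, 2]
Entering loop: for elem in lst:

After execution: table = {1: 3, 2: 2, 3: 1, 5: 1, 4: 1}
{1: 3, 2: 2, 3: 1, 5: 1, 4: 1}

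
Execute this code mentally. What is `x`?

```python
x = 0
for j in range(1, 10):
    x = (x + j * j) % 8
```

Let's trace through this code step by step.

Initialize: x = 0
Entering loop: for j in range(1, 10):

After execution: x = 5
5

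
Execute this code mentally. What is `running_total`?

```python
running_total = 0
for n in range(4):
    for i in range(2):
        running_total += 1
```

Let's trace through this code step by step.

Initialize: running_total = 0
Entering loop: for n in range(4):

After execution: running_total = 8
8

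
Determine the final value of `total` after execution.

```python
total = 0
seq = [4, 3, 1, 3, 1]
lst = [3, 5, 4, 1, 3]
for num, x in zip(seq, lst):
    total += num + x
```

Let's trace through this code step by step.

Initialize: total = 0
Initialize: seq = [4, 3, 1, 3, 1]
Initialize: lst = [3, 5, 4, 1, 3]
Entering loop: for num, x in zip(seq, lst):

After execution: total = 28
28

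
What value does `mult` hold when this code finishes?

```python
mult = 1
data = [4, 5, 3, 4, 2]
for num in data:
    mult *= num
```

Let's trace through this code step by step.

Initialize: mult = 1
Initialize: data = [4, 5, 3, 4, 2]
Entering loop: for num in data:

After execution: mult = 480
480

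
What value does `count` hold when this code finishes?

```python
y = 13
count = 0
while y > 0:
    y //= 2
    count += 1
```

Let's trace through this code step by step.

Initialize: y = 13
Initialize: count = 0
Entering loop: while y > 0:

After execution: count = 4
4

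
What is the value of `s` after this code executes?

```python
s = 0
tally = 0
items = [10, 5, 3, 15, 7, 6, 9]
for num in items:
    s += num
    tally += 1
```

Let's trace through this code step by step.

Initialize: s = 0
Initialize: tally = 0
Initialize: items = [10, 5, 3, 15, 7, 6, 9]
Entering loop: for num in items:

After execution: s = 55
55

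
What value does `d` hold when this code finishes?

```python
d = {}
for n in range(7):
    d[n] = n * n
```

Let's trace through this code step by step.

Initialize: d = {}
Entering loop: for n in range(7):

After execution: d = {0: 0, 1: 1, 2: 4, 3: 9, 4: 16, 5: 25, 6: 36}
{0: 0, 1: 1, 2: 4, 3: 9, 4: 16, 5: 25, 6: 36}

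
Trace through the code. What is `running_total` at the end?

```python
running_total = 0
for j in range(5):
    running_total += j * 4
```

Let's trace through this code step by step.

Initialize: running_total = 0
Entering loop: for j in range(5):

After execution: running_total = 40
40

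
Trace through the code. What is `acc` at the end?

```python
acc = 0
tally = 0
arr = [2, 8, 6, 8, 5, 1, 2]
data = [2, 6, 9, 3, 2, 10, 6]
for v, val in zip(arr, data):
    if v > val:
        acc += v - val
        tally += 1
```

Let's trace through this code step by step.

Initialize: acc = 0
Initialize: tally = 0
Initialize: arr = [2, 8, 6, 8, 5, 1, 2]
Initialize: data = [2, 6, 9, 3, 2, 10, 6]
Entering loop: for v, val in zip(arr, data):

After execution: acc = 10
10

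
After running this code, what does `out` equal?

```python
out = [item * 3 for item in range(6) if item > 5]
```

Let's trace through this code step by step.

Initialize: out = [item * 3 for item in range(6) if item > 5]

After execution: out = []
[]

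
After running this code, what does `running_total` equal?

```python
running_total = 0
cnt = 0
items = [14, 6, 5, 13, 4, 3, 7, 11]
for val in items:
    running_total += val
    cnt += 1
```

Let's trace through this code step by step.

Initialize: running_total = 0
Initialize: cnt = 0
Initialize: items = [14, 6, 5, 13, 4, 3, 7, 11]
Entering loop: for val in items:

After execution: running_total = 63
63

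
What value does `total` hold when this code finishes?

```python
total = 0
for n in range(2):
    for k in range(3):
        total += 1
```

Let's trace through this code step by step.

Initialize: total = 0
Entering loop: for n in range(2):

After execution: total = 6
6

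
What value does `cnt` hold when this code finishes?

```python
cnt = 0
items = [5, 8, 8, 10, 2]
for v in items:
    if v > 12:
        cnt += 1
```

Let's trace through this code step by step.

Initialize: cnt = 0
Initialize: items = [5, 8, 8, 10, 2]
Entering loop: for v in items:

After execution: cnt = 0
0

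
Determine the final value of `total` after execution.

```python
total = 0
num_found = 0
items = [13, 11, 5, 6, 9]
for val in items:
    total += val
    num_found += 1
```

Let's trace through this code step by step.

Initialize: total = 0
Initialize: num_found = 0
Initialize: items = [13, 11, 5, 6, 9]
Entering loop: for val in items:

After execution: total = 44
44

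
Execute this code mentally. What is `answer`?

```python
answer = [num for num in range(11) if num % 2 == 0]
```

Let's trace through this code step by step.

Initialize: answer = [num for num in range(11) if num % 2 == 0]

After execution: answer = [0, 2, 4, 6, 8, 10]
[0, 2, 4, 6, 8, 10]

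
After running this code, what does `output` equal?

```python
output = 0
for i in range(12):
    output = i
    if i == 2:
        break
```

Let's trace through this code step by step.

Initialize: output = 0
Entering loop: for i in range(12):

After execution: output = 2
2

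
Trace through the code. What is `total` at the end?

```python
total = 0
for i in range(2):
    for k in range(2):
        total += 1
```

Let's trace through this code step by step.

Initialize: total = 0
Entering loop: for i in range(2):

After execution: total = 4
4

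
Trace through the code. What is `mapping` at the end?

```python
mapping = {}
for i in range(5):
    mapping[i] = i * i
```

Let's trace through this code step by step.

Initialize: mapping = {}
Entering loop: for i in range(5):

After execution: mapping = {0: 0, 1: 1, 2: 4, 3: 9, 4: 16}
{0: 0, 1: 1, 2: 4, 3: 9, 4: 16}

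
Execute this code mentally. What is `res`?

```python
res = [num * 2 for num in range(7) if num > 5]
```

Let's trace through this code step by step.

Initialize: res = [num * 2 for num in range(7) if num > 5]

After execution: res = [12]
[12]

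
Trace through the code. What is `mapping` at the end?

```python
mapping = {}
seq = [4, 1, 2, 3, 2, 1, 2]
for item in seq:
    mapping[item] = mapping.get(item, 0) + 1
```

Let's trace through this code step by step.

Initialize: mapping = {}
Initialize: seq = [4, 1, 2, 3, 2, 1, 2]
Entering loop: for item in seq:

After execution: mapping = {4: 1, 1: 2, 2: 3, 3: 1}
{4: 1, 1: 2, 2: 3, 3: 1}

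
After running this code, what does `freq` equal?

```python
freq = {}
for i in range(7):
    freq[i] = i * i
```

Let's trace through this code step by step.

Initialize: freq = {}
Entering loop: for i in range(7):

After execution: freq = {0: 0, 1: 1, 2: 4, 3: 9, 4: 16, 5: 25, 6: 36}
{0: 0, 1: 1, 2: 4, 3: 9, 4: 16, 5: 25, 6: 36}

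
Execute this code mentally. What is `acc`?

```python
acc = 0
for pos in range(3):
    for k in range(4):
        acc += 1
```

Let's trace through this code step by step.

Initialize: acc = 0
Entering loop: for pos in range(3):

After execution: acc = 12
12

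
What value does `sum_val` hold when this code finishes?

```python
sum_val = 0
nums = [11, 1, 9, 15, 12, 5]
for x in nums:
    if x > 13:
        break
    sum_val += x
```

Let's trace through this code step by step.

Initialize: sum_val = 0
Initialize: nums = [11, 1, 9, 15, 12, 5]
Entering loop: for x in nums:

After execution: sum_val = 21
21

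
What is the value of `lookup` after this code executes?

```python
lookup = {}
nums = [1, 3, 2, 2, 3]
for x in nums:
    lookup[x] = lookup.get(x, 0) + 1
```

Let's trace through this code step by step.

Initialize: lookup = {}
Initialize: nums = [1, 3, 2, 2, 3]
Entering loop: for x in nums:

After execution: lookup = {1: 1, 3: 2, 2: 2}
{1: 1, 3: 2, 2: 2}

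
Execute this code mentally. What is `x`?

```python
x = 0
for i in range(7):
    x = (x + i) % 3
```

Let's trace through this code step by step.

Initialize: x = 0
Entering loop: for i in range(7):

After execution: x = 0
0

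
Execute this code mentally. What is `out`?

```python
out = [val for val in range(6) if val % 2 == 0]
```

Let's trace through this code step by step.

Initialize: out = [val for val in range(6) if val % 2 == 0]

After execution: out = [0, 2, 4]
[0, 2, 4]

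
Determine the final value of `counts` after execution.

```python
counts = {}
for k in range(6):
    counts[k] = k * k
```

Let's trace through this code step by step.

Initialize: counts = {}
Entering loop: for k in range(6):

After execution: counts = {0: 0, 1: 1, 2: 4, 3: 9, 4: 16, 5: 25}
{0: 0, 1: 1, 2: 4, 3: 9, 4: 16, 5: 25}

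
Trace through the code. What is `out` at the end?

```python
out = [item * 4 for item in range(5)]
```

Let's trace through this code step by step.

Initialize: out = [item * 4 for item in range(5)]

After execution: out = [0, 4, 8, 12, 16]
[0, 4, 8, 12, 16]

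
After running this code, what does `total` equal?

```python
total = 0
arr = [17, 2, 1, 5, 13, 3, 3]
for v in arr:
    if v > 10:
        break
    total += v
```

Let's trace through this code step by step.

Initialize: total = 0
Initialize: arr = [17, 2, 1, 5, 13, 3, 3]
Entering loop: for v in arr:

After execution: total = 0
0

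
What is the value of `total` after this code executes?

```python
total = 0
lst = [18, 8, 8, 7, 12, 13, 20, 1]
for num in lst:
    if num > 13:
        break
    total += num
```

Let's trace through this code step by step.

Initialize: total = 0
Initialize: lst = [18, 8, 8, 7, 12, 13, 20, 1]
Entering loop: for num in lst:

After execution: total = 0
0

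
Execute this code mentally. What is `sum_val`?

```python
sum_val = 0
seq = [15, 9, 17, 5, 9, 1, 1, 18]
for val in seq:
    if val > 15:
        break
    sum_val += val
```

Let's trace through this code step by step.

Initialize: sum_val = 0
Initialize: seq = [15, 9, 17, 5, 9, 1, 1, 18]
Entering loop: for val in seq:

After execution: sum_val = 24
24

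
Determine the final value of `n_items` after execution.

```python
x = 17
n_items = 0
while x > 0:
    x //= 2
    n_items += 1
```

Let's trace through this code step by step.

Initialize: x = 17
Initialize: n_items = 0
Entering loop: while x > 0:

After execution: n_items = 5
5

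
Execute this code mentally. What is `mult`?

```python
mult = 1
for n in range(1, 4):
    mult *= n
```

Let's trace through this code step by step.

Initialize: mult = 1
Entering loop: for n in range(1, 4):

After execution: mult = 6
6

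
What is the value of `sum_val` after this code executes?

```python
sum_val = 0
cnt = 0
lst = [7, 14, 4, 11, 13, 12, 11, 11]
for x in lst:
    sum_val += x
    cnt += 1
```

Let's trace through this code step by step.

Initialize: sum_val = 0
Initialize: cnt = 0
Initialize: lst = [7, 14, 4, 11, 13, 12, 11, 11]
Entering loop: for x in lst:

After execution: sum_val = 83
83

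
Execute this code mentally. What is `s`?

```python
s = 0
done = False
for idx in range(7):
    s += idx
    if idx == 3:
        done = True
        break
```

Let's trace through this code step by step.

Initialize: s = 0
Initialize: done = False
Entering loop: for idx in range(7):

After execution: s = 6
6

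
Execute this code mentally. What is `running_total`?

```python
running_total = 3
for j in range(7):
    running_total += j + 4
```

Let's trace through this code step by step.

Initialize: running_total = 3
Entering loop: for j in range(7):

After execution: running_total = 52
52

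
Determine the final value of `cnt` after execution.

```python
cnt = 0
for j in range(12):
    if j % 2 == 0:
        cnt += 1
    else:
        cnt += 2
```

Let's trace through this code step by step.

Initialize: cnt = 0
Entering loop: for j in range(12):

After execution: cnt = 18
18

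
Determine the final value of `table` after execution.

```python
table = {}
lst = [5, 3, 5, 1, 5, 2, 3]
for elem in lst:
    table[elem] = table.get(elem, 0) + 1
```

Let's trace through this code step by step.

Initialize: table = {}
Initialize: lst = [5, 3, 5, 1, 5, 2, 3]
Entering loop: for elem in lst:

After execution: table = {5: 3, 3: 2, 1: 1, 2: 1}
{5: 3, 3: 2, 1: 1, 2: 1}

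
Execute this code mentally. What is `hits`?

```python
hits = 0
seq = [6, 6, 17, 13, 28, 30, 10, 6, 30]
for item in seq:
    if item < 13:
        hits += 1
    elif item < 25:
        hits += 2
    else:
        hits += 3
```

Let's trace through this code step by step.

Initialize: hits = 0
Initialize: seq = [6, 6, 17, 13, 28, 30, 10, 6, 30]
Entering loop: for item in seq:

After execution: hits = 17
17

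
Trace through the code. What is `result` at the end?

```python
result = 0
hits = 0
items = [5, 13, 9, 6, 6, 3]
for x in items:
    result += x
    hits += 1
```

Let's trace through this code step by step.

Initialize: result = 0
Initialize: hits = 0
Initialize: items = [5, 13, 9, 6, 6, 3]
Entering loop: for x in items:

After execution: result = 42
42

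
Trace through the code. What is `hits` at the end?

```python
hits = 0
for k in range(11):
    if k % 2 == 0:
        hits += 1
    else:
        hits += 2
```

Let's trace through this code step by step.

Initialize: hits = 0
Entering loop: for k in range(11):

After execution: hits = 16
16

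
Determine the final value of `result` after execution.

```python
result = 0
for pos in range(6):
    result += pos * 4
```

Let's trace through this code step by step.

Initialize: result = 0
Entering loop: for pos in range(6):

After execution: result = 60
60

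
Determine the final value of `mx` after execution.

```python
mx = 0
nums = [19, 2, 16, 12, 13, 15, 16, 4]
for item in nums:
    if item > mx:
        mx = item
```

Let's trace through this code step by step.

Initialize: mx = 0
Initialize: nums = [19, 2, 16, 12, 13, 15, 16, 4]
Entering loop: for item in nums:

After execution: mx = 19
19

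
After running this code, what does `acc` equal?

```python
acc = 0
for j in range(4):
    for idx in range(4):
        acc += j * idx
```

Let's trace through this code step by step.

Initialize: acc = 0
Entering loop: for j in range(4):

After execution: acc = 36
36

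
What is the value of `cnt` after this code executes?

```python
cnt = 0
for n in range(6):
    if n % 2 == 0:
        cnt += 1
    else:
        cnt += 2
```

Let's trace through this code step by step.

Initialize: cnt = 0
Entering loop: for n in range(6):

After execution: cnt = 9
9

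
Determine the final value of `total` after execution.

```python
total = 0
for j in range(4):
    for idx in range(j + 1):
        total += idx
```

Let's trace through this code step by step.

Initialize: total = 0
Entering loop: for j in range(4):

After execution: total = 10
10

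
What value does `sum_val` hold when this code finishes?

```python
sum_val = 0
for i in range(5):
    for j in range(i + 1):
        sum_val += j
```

Let's trace through this code step by step.

Initialize: sum_val = 0
Entering loop: for i in range(5):

After execution: sum_val = 20
20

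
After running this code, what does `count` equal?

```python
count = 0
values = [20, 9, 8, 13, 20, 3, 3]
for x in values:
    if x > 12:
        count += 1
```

Let's trace through this code step by step.

Initialize: count = 0
Initialize: values = [20, 9, 8, 13, 20, 3, 3]
Entering loop: for x in values:

After execution: count = 3
3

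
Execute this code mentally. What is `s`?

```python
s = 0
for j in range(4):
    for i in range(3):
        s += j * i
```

Let's trace through this code step by step.

Initialize: s = 0
Entering loop: for j in range(4):

After execution: s = 18
18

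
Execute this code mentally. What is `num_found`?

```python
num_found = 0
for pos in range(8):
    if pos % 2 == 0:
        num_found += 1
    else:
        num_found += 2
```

Let's trace through this code step by step.

Initialize: num_found = 0
Entering loop: for pos in range(8):

After execution: num_found = 12
12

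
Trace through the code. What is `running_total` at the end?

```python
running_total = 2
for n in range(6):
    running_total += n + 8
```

Let's trace through this code step by step.

Initialize: running_total = 2
Entering loop: for n in range(6):

After execution: running_total = 65
65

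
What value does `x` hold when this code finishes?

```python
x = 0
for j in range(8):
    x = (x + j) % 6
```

Let's trace through this code step by step.

Initialize: x = 0
Entering loop: for j in range(8):

After execution: x = 4
4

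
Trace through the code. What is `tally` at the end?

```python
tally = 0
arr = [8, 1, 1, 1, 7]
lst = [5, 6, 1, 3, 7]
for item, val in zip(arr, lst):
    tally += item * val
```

Let's trace through this code step by step.

Initialize: tally = 0
Initialize: arr = [8, 1, 1, 1, 7]
Initialize: lst = [5, 6, 1, 3, 7]
Entering loop: for item, val in zip(arr, lst):

After execution: tally = 99
99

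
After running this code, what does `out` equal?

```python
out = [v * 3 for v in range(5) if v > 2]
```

Let's trace through this code step by step.

Initialize: out = [v * 3 for v in range(5) if v > 2]

After execution: out = [9, 12]
[9, 12]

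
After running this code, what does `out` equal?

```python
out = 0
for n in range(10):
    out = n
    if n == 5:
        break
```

Let's trace through this code step by step.

Initialize: out = 0
Entering loop: for n in range(10):

After execution: out = 5
5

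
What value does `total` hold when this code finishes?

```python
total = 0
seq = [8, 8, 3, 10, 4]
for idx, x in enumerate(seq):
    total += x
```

Let's trace through this code step by step.

Initialize: total = 0
Initialize: seq = [8, 8, 3, 10, 4]
Entering loop: for idx, x in enumerate(seq):

After execution: total = 33
33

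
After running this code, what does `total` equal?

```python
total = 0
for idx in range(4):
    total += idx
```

Let's trace through this code step by step.

Initialize: total = 0
Entering loop: for idx in range(4):

After execution: total = 6
6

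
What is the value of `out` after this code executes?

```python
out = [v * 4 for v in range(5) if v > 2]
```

Let's trace through this code step by step.

Initialize: out = [v * 4 for v in range(5) if v > 2]

After execution: out = [12, 16]
[12, 16]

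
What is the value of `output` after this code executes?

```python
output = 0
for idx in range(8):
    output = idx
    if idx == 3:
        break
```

Let's trace through this code step by step.

Initialize: output = 0
Entering loop: for idx in range(8):

After execution: output = 3
3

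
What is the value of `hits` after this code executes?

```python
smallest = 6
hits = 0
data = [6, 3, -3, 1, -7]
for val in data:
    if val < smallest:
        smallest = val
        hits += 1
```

Let's trace through this code step by step.

Initialize: smallest = 6
Initialize: hits = 0
Initialize: data = [6, 3, -3, 1, -7]
Entering loop: for val in data:

After execution: hits = 3
3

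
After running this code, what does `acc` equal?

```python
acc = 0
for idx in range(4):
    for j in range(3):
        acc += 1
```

Let's trace through this code step by step.

Initialize: acc = 0
Entering loop: for idx in range(4):

After execution: acc = 12
12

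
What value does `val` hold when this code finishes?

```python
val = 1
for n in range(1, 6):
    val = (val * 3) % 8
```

Let's trace through this code step by step.

Initialize: val = 1
Entering loop: for n in range(1, 6):

After execution: val = 3
3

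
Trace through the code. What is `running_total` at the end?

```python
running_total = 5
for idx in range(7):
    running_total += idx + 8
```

Let's trace through this code step by step.

Initialize: running_total = 5
Entering loop: for idx in range(7):

After execution: running_total = 82
82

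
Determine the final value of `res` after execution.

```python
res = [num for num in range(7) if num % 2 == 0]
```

Let's trace through this code step by step.

Initialize: res = [num for num in range(7) if num % 2 == 0]

After execution: res = [0, 2, 4, 6]
[0, 2, 4, 6]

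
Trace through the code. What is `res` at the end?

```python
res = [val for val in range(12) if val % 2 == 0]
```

Let's trace through this code step by step.

Initialize: res = [val for val in range(12) if val % 2 == 0]

After execution: res = [0, 2, 4, 6, 8, 10]
[0, 2, 4, 6, 8, 10]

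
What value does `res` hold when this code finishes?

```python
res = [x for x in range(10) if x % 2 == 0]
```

Let's trace through this code step by step.

Initialize: res = [x for x in range(10) if x % 2 == 0]

After execution: res = [0, 2, 4, 6, 8]
[0, 2, 4, 6, 8]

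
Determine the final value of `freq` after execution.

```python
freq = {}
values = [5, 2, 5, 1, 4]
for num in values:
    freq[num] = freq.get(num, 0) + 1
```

Let's trace through this code step by step.

Initialize: freq = {}
Initialize: values = [5, 2, 5, 1, 4]
Entering loop: for num in values:

After execution: freq = {5: 2, 2: 1, 1: 1, 4: 1}
{5: 2, 2: 1, 1: 1, 4: 1}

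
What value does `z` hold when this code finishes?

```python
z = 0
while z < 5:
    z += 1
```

Let's trace through this code step by step.

Initialize: z = 0
Entering loop: while z < 5:

After execution: z = 5
5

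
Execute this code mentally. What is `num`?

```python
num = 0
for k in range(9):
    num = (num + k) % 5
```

Let's trace through this code step by step.

Initialize: num = 0
Entering loop: for k in range(9):

After execution: num = 1
1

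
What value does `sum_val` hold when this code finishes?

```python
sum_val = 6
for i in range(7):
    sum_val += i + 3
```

Let's trace through this code step by step.

Initialize: sum_val = 6
Entering loop: for i in range(7):

After execution: sum_val = 48
48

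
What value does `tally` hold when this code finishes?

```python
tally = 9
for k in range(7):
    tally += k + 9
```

Let's trace through this code step by step.

Initialize: tally = 9
Entering loop: for k in range(7):

After execution: tally = 93
93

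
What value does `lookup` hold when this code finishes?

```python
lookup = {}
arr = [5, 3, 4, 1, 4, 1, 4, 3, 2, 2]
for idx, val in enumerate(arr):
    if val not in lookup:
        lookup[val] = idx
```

Let's trace through this code step by step.

Initialize: lookup = {}
Initialize: arr = [5, 3, 4, 1, 4, 1, 4, 3, 2, 2]
Entering loop: for idx, val in enumerate(arr):

After execution: lookup = {5: 0, 3: 1, 4: 2, 1: 3, 2: 8}
{5: 0, 3: 1, 4: 2, 1: 3, 2: 8}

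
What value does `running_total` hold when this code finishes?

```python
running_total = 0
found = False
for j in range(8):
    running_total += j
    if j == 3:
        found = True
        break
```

Let's trace through this code step by step.

Initialize: running_total = 0
Initialize: found = False
Entering loop: for j in range(8):

After execution: running_total = 6
6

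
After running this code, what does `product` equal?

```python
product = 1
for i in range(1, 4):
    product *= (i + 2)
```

Let's trace through this code step by step.

Initialize: product = 1
Entering loop: for i in range(1, 4):

After execution: product = 60
60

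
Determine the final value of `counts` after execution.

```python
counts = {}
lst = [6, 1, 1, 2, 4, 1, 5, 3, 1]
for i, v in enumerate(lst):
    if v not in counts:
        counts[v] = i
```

Let's trace through this code step by step.

Initialize: counts = {}
Initialize: lst = [6, 1, 1, 2, 4, 1, 5, 3, 1]
Entering loop: for i, v in enumerate(lst):

After execution: counts = {6: 0, 1: 1, 2: 3, 4: 4, 5: 6, 3: 7}
{6: 0, 1: 1, 2: 3, 4: 4, 5: 6, 3: 7}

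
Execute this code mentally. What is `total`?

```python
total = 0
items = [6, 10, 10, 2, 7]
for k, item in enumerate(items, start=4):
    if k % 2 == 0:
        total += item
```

Let's trace through this code step by step.

Initialize: total = 0
Initialize: items = [6, 10, 10, 2, 7]
Entering loop: for k, item in enumerate(items, start=4):

After execution: total = 23
23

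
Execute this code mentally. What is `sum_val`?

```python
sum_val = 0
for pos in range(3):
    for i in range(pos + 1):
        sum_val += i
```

Let's trace through this code step by step.

Initialize: sum_val = 0
Entering loop: for pos in range(3):

After execution: sum_val = 4
4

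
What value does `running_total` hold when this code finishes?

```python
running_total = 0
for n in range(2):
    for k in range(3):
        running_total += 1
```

Let's trace through this code step by step.

Initialize: running_total = 0
Entering loop: for n in range(2):

After execution: running_total = 6
6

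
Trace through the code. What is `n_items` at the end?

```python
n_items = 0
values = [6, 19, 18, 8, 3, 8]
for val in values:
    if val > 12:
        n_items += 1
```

Let's trace through this code step by step.

Initialize: n_items = 0
Initialize: values = [6, 19, 18, 8, 3, 8]
Entering loop: for val in values:

After execution: n_items = 2
2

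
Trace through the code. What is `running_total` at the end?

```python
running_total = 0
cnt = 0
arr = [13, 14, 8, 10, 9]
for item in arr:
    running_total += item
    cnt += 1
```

Let's trace through this code step by step.

Initialize: running_total = 0
Initialize: cnt = 0
Initialize: arr = [13, 14, 8, 10, 9]
Entering loop: for item in arr:

After execution: running_total = 54
54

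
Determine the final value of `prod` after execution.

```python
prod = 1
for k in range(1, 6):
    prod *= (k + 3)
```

Let's trace through this code step by step.

Initialize: prod = 1
Entering loop: for k in range(1, 6):

After execution: prod = 6720
6720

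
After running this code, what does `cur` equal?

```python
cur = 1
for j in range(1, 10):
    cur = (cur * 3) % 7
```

Let's trace through this code step by step.

Initialize: cur = 1
Entering loop: for j in range(1, 10):

After execution: cur = 6
6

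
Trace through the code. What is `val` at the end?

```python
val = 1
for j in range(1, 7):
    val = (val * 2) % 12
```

Let's trace through this code step by step.

Initialize: val = 1
Entering loop: for j in range(1, 7):

After execution: val = 4
4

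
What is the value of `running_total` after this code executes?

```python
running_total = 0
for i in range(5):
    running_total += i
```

Let's trace through this code step by step.

Initialize: running_total = 0
Entering loop: for i in range(5):

After execution: running_total = 10
10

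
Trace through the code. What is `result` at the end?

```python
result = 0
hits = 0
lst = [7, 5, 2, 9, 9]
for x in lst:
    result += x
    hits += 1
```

Let's trace through this code step by step.

Initialize: result = 0
Initialize: hits = 0
Initialize: lst = [7, 5, 2, 9, 9]
Entering loop: for x in lst:

After execution: result = 32
32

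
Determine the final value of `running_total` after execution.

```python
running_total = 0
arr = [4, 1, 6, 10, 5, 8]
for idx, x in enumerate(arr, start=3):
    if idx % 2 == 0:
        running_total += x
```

Let's trace through this code step by step.

Initialize: running_total = 0
Initialize: arr = [4, 1, 6, 10, 5, 8]
Entering loop: for idx, x in enumerate(arr, start=3):

After execution: running_total = 19
19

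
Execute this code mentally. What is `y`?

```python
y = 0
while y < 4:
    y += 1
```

Let's trace through this code step by step.

Initialize: y = 0
Entering loop: while y < 4:

After execution: y = 4
4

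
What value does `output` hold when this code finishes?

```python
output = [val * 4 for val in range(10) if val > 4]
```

Let's trace through this code step by step.

Initialize: output = [val * 4 for val in range(10) if val > 4]

After execution: output = [20, 24, 28, 32, 36]
[20, 24, 28, 32, 36]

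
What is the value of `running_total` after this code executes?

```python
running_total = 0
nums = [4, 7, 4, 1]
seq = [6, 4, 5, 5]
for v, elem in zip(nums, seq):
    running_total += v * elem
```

Let's trace through this code step by step.

Initialize: running_total = 0
Initialize: nums = [4, 7, 4, 1]
Initialize: seq = [6, 4, 5, 5]
Entering loop: for v, elem in zip(nums, seq):

After execution: running_total = 77
77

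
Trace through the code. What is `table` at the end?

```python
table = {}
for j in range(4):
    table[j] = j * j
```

Let's trace through this code step by step.

Initialize: table = {}
Entering loop: for j in range(4):

After execution: table = {0: 0, 1: 1, 2: 4, 3: 9}
{0: 0, 1: 1, 2: 4, 3: 9}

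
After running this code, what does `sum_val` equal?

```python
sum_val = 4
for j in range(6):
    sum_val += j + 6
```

Let's trace through this code step by step.

Initialize: sum_val = 4
Entering loop: for j in range(6):

After execution: sum_val = 55
55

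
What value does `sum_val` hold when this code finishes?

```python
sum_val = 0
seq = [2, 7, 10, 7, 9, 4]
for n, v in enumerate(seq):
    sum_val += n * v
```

Let's trace through this code step by step.

Initialize: sum_val = 0
Initialize: seq = [2, 7, 10, 7, 9, 4]
Entering loop: for n, v in enumerate(seq):

After execution: sum_val = 104
104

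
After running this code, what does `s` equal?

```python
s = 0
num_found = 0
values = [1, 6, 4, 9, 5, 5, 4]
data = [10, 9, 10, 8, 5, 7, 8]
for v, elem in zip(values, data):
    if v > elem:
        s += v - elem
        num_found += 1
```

Let's trace through this code step by step.

Initialize: s = 0
Initialize: num_found = 0
Initialize: values = [1, 6, 4, 9, 5, 5, 4]
Initialize: data = [10, 9, 10, 8, 5, 7, 8]
Entering loop: for v, elem in zip(values, data):

After execution: s = 1
1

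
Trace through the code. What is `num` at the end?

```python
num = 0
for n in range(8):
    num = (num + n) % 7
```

Let's trace through this code step by step.

Initialize: num = 0
Entering loop: for n in range(8):

After execution: num = 0
0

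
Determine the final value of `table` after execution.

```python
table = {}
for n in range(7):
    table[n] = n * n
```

Let's trace through this code step by step.

Initialize: table = {}
Entering loop: for n in range(7):

After execution: table = {0: 0, 1: 1, 2: 4, 3: 9, 4: 16, 5: 25, 6: 36}
{0: 0, 1: 1, 2: 4, 3: 9, 4: 16, 5: 25, 6: 36}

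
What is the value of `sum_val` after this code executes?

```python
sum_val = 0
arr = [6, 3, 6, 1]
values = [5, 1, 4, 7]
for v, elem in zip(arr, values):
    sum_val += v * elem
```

Let's trace through this code step by step.

Initialize: sum_val = 0
Initialize: arr = [6, 3, 6, 1]
Initialize: values = [5, 1, 4, 7]
Entering loop: for v, elem in zip(arr, values):

After execution: sum_val = 64
64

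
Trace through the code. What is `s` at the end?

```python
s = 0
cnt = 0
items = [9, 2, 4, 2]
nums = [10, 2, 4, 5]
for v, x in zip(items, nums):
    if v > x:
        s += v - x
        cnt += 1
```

Let's trace through this code step by step.

Initialize: s = 0
Initialize: cnt = 0
Initialize: items = [9, 2, 4, 2]
Initialize: nums = [10, 2, 4, 5]
Entering loop: for v, x in zip(items, nums):

After execution: s = 0
0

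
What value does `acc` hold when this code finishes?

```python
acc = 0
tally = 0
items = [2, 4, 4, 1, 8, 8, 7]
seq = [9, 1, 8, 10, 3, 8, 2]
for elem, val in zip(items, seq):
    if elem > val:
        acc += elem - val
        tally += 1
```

Let's trace through this code step by step.

Initialize: acc = 0
Initialize: tally = 0
Initialize: items = [2, 4, 4, 1, 8, 8, 7]
Initialize: seq = [9, 1, 8, 10, 3, 8, 2]
Entering loop: for elem, val in zip(items, seq):

After execution: acc = 13
13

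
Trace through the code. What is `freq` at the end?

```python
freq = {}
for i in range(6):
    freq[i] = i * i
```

Let's trace through this code step by step.

Initialize: freq = {}
Entering loop: for i in range(6):

After execution: freq = {0: 0, 1: 1, 2: 4, 3: 9, 4: 16, 5: 25}
{0: 0, 1: 1, 2: 4, 3: 9, 4: 16, 5: 25}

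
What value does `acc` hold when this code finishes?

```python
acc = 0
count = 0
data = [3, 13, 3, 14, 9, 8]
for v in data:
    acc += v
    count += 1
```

Let's trace through this code step by step.

Initialize: acc = 0
Initialize: count = 0
Initialize: data = [3, 13, 3, 14, 9, 8]
Entering loop: for v in data:

After execution: acc = 50
50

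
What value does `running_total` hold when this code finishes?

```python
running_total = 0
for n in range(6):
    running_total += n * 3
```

Let's trace through this code step by step.

Initialize: running_total = 0
Entering loop: for n in range(6):

After execution: running_total = 45
45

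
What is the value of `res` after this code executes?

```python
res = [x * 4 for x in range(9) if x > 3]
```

Let's trace through this code step by step.

Initialize: res = [x * 4 for x in range(9) if x > 3]

After execution: res = [16, 20, 24, 28, 32]
[16, 20, 24, 28, 32]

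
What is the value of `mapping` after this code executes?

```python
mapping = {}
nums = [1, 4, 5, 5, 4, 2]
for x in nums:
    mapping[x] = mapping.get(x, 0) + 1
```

Let's trace through this code step by step.

Initialize: mapping = {}
Initialize: nums = [1, 4, 5, 5, 4, 2]
Entering loop: for x in nums:

After execution: mapping = {1: 1, 4: 2, 5: 2, 2: 1}
{1: 1, 4: 2, 5: 2, 2: 1}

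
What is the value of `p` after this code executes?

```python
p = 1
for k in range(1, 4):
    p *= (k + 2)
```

Let's trace through this code step by step.

Initialize: p = 1
Entering loop: for k in range(1, 4):

After execution: p = 60
60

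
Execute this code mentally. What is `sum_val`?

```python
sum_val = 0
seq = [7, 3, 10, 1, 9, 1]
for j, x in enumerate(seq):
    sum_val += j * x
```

Let's trace through this code step by step.

Initialize: sum_val = 0
Initialize: seq = [7, 3, 10, 1, 9, 1]
Entering loop: for j, x in enumerate(seq):

After execution: sum_val = 67
67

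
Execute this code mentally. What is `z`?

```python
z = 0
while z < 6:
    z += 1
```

Let's trace through this code step by step.

Initialize: z = 0
Entering loop: while z < 6:

After execution: z = 6
6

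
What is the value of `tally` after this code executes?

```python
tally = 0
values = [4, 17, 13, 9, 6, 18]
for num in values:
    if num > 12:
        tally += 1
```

Let's trace through this code step by step.

Initialize: tally = 0
Initialize: values = [4, 17, 13, 9, 6, 18]
Entering loop: for num in values:

After execution: tally = 3
3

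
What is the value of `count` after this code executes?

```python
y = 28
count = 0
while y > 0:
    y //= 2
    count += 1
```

Let's trace through this code step by step.

Initialize: y = 28
Initialize: count = 0
Entering loop: while y > 0:

After execution: count = 5
5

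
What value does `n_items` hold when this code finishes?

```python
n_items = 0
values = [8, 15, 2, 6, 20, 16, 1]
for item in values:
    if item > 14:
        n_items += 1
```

Let's trace through this code step by step.

Initialize: n_items = 0
Initialize: values = [8, 15, 2, 6, 20, 16, 1]
Entering loop: for item in values:

After execution: n_items = 3
3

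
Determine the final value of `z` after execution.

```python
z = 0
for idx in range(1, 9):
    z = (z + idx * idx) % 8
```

Let's trace through this code step by step.

Initialize: z = 0
Entering loop: for idx in range(1, 9):

After execution: z = 4
4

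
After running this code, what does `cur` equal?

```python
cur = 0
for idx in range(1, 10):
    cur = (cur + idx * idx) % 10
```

Let's trace through this code step by step.

Initialize: cur = 0
Entering loop: for idx in range(1, 10):

After execution: cur = 5
5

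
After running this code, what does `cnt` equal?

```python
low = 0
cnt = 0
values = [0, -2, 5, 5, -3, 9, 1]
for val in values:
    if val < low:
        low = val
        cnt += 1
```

Let's trace through this code step by step.

Initialize: low = 0
Initialize: cnt = 0
Initialize: values = [0, -2, 5, 5, -3, 9, 1]
Entering loop: for val in values:

After execution: cnt = 2
2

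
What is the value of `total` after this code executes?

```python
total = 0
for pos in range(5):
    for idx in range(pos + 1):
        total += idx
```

Let's trace through this code step by step.

Initialize: total = 0
Entering loop: for pos in range(5):

After execution: total = 20
20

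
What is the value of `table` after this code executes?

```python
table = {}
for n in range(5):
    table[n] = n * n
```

Let's trace through this code step by step.

Initialize: table = {}
Entering loop: for n in range(5):

After execution: table = {0: 0, 1: 1, 2: 4, 3: 9, 4: 16}
{0: 0, 1: 1, 2: 4, 3: 9, 4: 16}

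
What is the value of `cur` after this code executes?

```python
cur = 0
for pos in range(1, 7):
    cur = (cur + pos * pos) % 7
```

Let's trace through this code step by step.

Initialize: cur = 0
Entering loop: for pos in range(1, 7):

After execution: cur = 0
0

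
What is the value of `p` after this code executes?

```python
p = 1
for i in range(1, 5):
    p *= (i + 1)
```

Let's trace through this code step by step.

Initialize: p = 1
Entering loop: for i in range(1, 5):

After execution: p = 120
120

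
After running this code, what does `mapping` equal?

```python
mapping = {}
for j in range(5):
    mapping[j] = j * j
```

Let's trace through this code step by step.

Initialize: mapping = {}
Entering loop: for j in range(5):

After execution: mapping = {0: 0, 1: 1, 2: 4, 3: 9, 4: 16}
{0: 0, 1: 1, 2: 4, 3: 9, 4: 16}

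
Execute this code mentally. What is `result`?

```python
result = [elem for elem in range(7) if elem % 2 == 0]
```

Let's trace through this code step by step.

Initialize: result = [elem for elem in range(7) if elem % 2 == 0]

After execution: result = [0, 2, 4, 6]
[0, 2, 4, 6]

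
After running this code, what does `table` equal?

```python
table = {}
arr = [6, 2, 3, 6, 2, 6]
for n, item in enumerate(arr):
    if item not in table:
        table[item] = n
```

Let's trace through this code step by step.

Initialize: table = {}
Initialize: arr = [6, 2, 3, 6, 2, 6]
Entering loop: for n, item in enumerate(arr):

After execution: table = {6: 0, 2: 1, 3: 2}
{6: 0, 2: 1, 3: 2}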